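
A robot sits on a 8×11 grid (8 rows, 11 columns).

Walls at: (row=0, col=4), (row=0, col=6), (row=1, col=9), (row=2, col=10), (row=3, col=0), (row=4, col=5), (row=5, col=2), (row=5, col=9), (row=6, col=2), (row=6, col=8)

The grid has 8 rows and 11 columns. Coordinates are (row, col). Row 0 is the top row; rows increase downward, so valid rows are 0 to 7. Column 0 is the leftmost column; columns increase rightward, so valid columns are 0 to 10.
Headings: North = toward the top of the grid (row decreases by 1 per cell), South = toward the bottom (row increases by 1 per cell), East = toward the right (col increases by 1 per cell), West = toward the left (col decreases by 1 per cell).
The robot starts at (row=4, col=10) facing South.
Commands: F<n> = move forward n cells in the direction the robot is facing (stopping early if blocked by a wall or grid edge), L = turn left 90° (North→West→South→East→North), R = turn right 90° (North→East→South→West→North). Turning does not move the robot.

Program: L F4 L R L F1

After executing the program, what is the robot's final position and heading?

Answer: Final position: (row=3, col=10), facing North

Derivation:
Start: (row=4, col=10), facing South
  L: turn left, now facing East
  F4: move forward 0/4 (blocked), now at (row=4, col=10)
  L: turn left, now facing North
  R: turn right, now facing East
  L: turn left, now facing North
  F1: move forward 1, now at (row=3, col=10)
Final: (row=3, col=10), facing North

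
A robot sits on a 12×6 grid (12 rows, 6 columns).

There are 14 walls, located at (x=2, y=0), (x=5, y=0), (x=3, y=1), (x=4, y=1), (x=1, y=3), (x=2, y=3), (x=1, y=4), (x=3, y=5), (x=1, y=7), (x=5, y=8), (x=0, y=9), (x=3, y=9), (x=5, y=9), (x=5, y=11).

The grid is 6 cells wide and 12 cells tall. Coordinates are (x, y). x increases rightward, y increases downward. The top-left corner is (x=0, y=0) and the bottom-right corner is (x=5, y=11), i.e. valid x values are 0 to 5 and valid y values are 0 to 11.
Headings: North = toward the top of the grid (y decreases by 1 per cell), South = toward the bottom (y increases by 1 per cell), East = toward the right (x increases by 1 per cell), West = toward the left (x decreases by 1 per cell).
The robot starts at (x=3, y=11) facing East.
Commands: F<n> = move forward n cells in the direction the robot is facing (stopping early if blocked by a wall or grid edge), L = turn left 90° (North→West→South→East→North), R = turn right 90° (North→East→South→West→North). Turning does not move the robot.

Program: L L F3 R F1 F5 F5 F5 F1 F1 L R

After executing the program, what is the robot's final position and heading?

Answer: Final position: (x=0, y=10), facing North

Derivation:
Start: (x=3, y=11), facing East
  L: turn left, now facing North
  L: turn left, now facing West
  F3: move forward 3, now at (x=0, y=11)
  R: turn right, now facing North
  F1: move forward 1, now at (x=0, y=10)
  [×3]F5: move forward 0/5 (blocked), now at (x=0, y=10)
  F1: move forward 0/1 (blocked), now at (x=0, y=10)
  F1: move forward 0/1 (blocked), now at (x=0, y=10)
  L: turn left, now facing West
  R: turn right, now facing North
Final: (x=0, y=10), facing North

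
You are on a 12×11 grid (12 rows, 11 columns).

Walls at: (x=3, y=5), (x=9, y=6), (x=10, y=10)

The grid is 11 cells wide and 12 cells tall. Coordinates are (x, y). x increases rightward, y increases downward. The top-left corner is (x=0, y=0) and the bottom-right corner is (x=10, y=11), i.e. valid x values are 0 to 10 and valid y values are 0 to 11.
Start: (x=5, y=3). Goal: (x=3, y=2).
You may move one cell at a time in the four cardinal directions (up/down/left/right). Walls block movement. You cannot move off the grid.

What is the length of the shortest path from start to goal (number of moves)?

Answer: Shortest path length: 3

Derivation:
BFS from (x=5, y=3) until reaching (x=3, y=2):
  Distance 0: (x=5, y=3)
  Distance 1: (x=5, y=2), (x=4, y=3), (x=6, y=3), (x=5, y=4)
  Distance 2: (x=5, y=1), (x=4, y=2), (x=6, y=2), (x=3, y=3), (x=7, y=3), (x=4, y=4), (x=6, y=4), (x=5, y=5)
  Distance 3: (x=5, y=0), (x=4, y=1), (x=6, y=1), (x=3, y=2), (x=7, y=2), (x=2, y=3), (x=8, y=3), (x=3, y=4), (x=7, y=4), (x=4, y=5), (x=6, y=5), (x=5, y=6)  <- goal reached here
One shortest path (3 moves): (x=5, y=3) -> (x=4, y=3) -> (x=3, y=3) -> (x=3, y=2)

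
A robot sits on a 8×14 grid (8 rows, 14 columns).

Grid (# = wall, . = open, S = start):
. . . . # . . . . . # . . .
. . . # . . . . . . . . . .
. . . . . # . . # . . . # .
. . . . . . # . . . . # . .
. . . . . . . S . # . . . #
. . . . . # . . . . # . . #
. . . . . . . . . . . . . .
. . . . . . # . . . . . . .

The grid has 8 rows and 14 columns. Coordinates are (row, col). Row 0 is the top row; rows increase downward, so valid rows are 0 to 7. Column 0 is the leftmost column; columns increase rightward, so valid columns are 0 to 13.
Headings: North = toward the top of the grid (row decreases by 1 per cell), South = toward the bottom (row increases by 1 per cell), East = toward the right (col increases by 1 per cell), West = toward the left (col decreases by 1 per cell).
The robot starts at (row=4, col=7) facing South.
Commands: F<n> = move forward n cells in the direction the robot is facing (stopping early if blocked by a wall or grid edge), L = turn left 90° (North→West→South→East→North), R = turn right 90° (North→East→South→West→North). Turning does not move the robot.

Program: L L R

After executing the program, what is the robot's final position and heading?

Start: (row=4, col=7), facing South
  L: turn left, now facing East
  L: turn left, now facing North
  R: turn right, now facing East
Final: (row=4, col=7), facing East

Answer: Final position: (row=4, col=7), facing East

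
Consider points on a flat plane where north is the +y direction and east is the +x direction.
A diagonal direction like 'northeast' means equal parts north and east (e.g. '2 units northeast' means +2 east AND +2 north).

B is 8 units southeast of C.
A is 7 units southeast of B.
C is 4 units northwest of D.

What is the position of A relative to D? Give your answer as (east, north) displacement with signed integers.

Answer: A is at (east=11, north=-11) relative to D.

Derivation:
Place D at the origin (east=0, north=0).
  C is 4 units northwest of D: delta (east=-4, north=+4); C at (east=-4, north=4).
  B is 8 units southeast of C: delta (east=+8, north=-8); B at (east=4, north=-4).
  A is 7 units southeast of B: delta (east=+7, north=-7); A at (east=11, north=-11).
Therefore A relative to D: (east=11, north=-11).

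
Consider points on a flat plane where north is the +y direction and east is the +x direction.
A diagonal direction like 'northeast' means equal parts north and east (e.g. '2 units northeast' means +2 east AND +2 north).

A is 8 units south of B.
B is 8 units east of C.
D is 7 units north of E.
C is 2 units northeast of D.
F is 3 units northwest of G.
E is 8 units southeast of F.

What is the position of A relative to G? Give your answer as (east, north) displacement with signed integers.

Answer: A is at (east=15, north=-4) relative to G.

Derivation:
Place G at the origin (east=0, north=0).
  F is 3 units northwest of G: delta (east=-3, north=+3); F at (east=-3, north=3).
  E is 8 units southeast of F: delta (east=+8, north=-8); E at (east=5, north=-5).
  D is 7 units north of E: delta (east=+0, north=+7); D at (east=5, north=2).
  C is 2 units northeast of D: delta (east=+2, north=+2); C at (east=7, north=4).
  B is 8 units east of C: delta (east=+8, north=+0); B at (east=15, north=4).
  A is 8 units south of B: delta (east=+0, north=-8); A at (east=15, north=-4).
Therefore A relative to G: (east=15, north=-4).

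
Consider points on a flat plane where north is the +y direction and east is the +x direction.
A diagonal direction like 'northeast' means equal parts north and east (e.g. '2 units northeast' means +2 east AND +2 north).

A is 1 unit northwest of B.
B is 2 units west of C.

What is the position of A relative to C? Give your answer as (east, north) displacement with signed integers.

Place C at the origin (east=0, north=0).
  B is 2 units west of C: delta (east=-2, north=+0); B at (east=-2, north=0).
  A is 1 unit northwest of B: delta (east=-1, north=+1); A at (east=-3, north=1).
Therefore A relative to C: (east=-3, north=1).

Answer: A is at (east=-3, north=1) relative to C.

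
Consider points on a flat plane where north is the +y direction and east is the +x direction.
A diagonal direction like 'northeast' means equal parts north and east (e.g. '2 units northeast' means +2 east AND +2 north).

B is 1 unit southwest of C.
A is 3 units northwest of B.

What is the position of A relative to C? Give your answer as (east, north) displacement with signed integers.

Answer: A is at (east=-4, north=2) relative to C.

Derivation:
Place C at the origin (east=0, north=0).
  B is 1 unit southwest of C: delta (east=-1, north=-1); B at (east=-1, north=-1).
  A is 3 units northwest of B: delta (east=-3, north=+3); A at (east=-4, north=2).
Therefore A relative to C: (east=-4, north=2).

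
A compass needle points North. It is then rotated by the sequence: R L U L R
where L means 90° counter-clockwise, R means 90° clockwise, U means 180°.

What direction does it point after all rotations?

Start: North
  R (right (90° clockwise)) -> East
  L (left (90° counter-clockwise)) -> North
  U (U-turn (180°)) -> South
  L (left (90° counter-clockwise)) -> East
  R (right (90° clockwise)) -> South
Final: South

Answer: Final heading: South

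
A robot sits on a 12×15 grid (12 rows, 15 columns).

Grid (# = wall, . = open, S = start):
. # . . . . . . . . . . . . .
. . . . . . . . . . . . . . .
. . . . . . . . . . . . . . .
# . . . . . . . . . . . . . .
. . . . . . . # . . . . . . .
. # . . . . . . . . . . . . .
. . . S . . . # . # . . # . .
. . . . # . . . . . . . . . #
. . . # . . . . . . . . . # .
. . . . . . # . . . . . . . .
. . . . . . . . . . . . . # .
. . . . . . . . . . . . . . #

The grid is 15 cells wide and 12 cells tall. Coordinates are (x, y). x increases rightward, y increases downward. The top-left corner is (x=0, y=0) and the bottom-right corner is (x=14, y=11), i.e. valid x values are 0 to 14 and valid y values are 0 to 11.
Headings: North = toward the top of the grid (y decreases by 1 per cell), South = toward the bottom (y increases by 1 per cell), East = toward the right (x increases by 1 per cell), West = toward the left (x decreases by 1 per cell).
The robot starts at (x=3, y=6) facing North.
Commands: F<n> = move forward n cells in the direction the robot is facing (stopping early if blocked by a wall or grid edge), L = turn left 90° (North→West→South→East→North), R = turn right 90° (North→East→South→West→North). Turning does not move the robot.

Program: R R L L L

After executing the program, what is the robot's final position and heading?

Answer: Final position: (x=3, y=6), facing West

Derivation:
Start: (x=3, y=6), facing North
  R: turn right, now facing East
  R: turn right, now facing South
  L: turn left, now facing East
  L: turn left, now facing North
  L: turn left, now facing West
Final: (x=3, y=6), facing West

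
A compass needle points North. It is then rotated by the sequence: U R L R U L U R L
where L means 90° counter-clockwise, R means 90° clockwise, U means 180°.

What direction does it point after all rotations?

Answer: Final heading: South

Derivation:
Start: North
  U (U-turn (180°)) -> South
  R (right (90° clockwise)) -> West
  L (left (90° counter-clockwise)) -> South
  R (right (90° clockwise)) -> West
  U (U-turn (180°)) -> East
  L (left (90° counter-clockwise)) -> North
  U (U-turn (180°)) -> South
  R (right (90° clockwise)) -> West
  L (left (90° counter-clockwise)) -> South
Final: South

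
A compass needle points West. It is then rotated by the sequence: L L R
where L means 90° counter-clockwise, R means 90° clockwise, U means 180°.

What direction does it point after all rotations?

Start: West
  L (left (90° counter-clockwise)) -> South
  L (left (90° counter-clockwise)) -> East
  R (right (90° clockwise)) -> South
Final: South

Answer: Final heading: South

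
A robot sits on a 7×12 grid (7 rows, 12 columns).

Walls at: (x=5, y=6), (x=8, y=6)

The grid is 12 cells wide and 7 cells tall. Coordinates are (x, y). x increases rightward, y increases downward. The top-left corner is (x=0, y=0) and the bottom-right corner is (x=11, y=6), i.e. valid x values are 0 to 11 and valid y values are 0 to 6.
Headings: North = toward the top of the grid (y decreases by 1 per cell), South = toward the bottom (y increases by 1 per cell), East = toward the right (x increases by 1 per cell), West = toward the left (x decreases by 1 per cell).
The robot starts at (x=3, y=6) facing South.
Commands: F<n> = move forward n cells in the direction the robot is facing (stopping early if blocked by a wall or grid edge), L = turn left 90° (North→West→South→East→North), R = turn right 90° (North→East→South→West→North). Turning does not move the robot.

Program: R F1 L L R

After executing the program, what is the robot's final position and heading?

Answer: Final position: (x=2, y=6), facing South

Derivation:
Start: (x=3, y=6), facing South
  R: turn right, now facing West
  F1: move forward 1, now at (x=2, y=6)
  L: turn left, now facing South
  L: turn left, now facing East
  R: turn right, now facing South
Final: (x=2, y=6), facing South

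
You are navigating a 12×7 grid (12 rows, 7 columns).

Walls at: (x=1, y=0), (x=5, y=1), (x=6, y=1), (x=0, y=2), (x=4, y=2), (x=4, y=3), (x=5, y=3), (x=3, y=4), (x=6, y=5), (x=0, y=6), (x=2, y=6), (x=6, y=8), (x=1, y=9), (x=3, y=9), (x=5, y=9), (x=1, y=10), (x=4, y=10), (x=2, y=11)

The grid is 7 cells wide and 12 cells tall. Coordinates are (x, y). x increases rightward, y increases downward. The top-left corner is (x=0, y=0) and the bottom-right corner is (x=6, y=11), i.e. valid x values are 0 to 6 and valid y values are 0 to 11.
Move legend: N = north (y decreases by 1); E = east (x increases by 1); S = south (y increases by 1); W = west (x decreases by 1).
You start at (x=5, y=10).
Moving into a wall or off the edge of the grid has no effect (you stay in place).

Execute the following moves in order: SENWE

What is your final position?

Answer: Final position: (x=6, y=10)

Derivation:
Start: (x=5, y=10)
  S (south): (x=5, y=10) -> (x=5, y=11)
  E (east): (x=5, y=11) -> (x=6, y=11)
  N (north): (x=6, y=11) -> (x=6, y=10)
  W (west): (x=6, y=10) -> (x=5, y=10)
  E (east): (x=5, y=10) -> (x=6, y=10)
Final: (x=6, y=10)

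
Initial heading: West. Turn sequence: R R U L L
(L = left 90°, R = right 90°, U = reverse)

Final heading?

Start: West
  R (right (90° clockwise)) -> North
  R (right (90° clockwise)) -> East
  U (U-turn (180°)) -> West
  L (left (90° counter-clockwise)) -> South
  L (left (90° counter-clockwise)) -> East
Final: East

Answer: Final heading: East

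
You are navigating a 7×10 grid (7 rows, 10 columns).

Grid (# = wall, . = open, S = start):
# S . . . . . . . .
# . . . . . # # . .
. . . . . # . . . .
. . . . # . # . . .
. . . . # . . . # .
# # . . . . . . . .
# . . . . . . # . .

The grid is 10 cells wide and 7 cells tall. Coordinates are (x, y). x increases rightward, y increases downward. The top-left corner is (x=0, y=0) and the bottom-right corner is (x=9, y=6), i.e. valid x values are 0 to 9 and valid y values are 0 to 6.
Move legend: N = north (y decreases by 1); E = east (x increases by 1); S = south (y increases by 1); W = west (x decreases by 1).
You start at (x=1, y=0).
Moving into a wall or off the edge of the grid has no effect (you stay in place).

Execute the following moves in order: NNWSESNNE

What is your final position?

Start: (x=1, y=0)
  N (north): blocked, stay at (x=1, y=0)
  N (north): blocked, stay at (x=1, y=0)
  W (west): blocked, stay at (x=1, y=0)
  S (south): (x=1, y=0) -> (x=1, y=1)
  E (east): (x=1, y=1) -> (x=2, y=1)
  S (south): (x=2, y=1) -> (x=2, y=2)
  N (north): (x=2, y=2) -> (x=2, y=1)
  N (north): (x=2, y=1) -> (x=2, y=0)
  E (east): (x=2, y=0) -> (x=3, y=0)
Final: (x=3, y=0)

Answer: Final position: (x=3, y=0)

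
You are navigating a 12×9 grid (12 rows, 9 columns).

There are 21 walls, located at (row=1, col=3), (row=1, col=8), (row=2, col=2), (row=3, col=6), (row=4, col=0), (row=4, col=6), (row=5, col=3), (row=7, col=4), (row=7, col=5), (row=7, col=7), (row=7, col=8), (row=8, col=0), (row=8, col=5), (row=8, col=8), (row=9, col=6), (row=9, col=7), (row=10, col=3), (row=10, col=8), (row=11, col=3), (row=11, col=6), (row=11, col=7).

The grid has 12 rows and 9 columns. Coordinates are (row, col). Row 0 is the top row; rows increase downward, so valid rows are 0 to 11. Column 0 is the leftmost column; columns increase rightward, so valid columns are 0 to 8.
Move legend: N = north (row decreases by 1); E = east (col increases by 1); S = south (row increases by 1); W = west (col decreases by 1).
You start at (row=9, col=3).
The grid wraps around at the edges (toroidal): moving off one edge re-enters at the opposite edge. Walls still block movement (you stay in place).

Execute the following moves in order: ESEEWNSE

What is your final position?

Answer: Final position: (row=10, col=6)

Derivation:
Start: (row=9, col=3)
  E (east): (row=9, col=3) -> (row=9, col=4)
  S (south): (row=9, col=4) -> (row=10, col=4)
  E (east): (row=10, col=4) -> (row=10, col=5)
  E (east): (row=10, col=5) -> (row=10, col=6)
  W (west): (row=10, col=6) -> (row=10, col=5)
  N (north): (row=10, col=5) -> (row=9, col=5)
  S (south): (row=9, col=5) -> (row=10, col=5)
  E (east): (row=10, col=5) -> (row=10, col=6)
Final: (row=10, col=6)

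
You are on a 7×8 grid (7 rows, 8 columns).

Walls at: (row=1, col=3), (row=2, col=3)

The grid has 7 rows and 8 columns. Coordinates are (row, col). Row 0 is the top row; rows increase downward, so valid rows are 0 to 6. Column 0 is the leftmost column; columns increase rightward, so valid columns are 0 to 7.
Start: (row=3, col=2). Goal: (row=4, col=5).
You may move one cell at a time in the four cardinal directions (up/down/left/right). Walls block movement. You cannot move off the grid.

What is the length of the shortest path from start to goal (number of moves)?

BFS from (row=3, col=2) until reaching (row=4, col=5):
  Distance 0: (row=3, col=2)
  Distance 1: (row=2, col=2), (row=3, col=1), (row=3, col=3), (row=4, col=2)
  Distance 2: (row=1, col=2), (row=2, col=1), (row=3, col=0), (row=3, col=4), (row=4, col=1), (row=4, col=3), (row=5, col=2)
  Distance 3: (row=0, col=2), (row=1, col=1), (row=2, col=0), (row=2, col=4), (row=3, col=5), (row=4, col=0), (row=4, col=4), (row=5, col=1), (row=5, col=3), (row=6, col=2)
  Distance 4: (row=0, col=1), (row=0, col=3), (row=1, col=0), (row=1, col=4), (row=2, col=5), (row=3, col=6), (row=4, col=5), (row=5, col=0), (row=5, col=4), (row=6, col=1), (row=6, col=3)  <- goal reached here
One shortest path (4 moves): (row=3, col=2) -> (row=3, col=3) -> (row=3, col=4) -> (row=3, col=5) -> (row=4, col=5)

Answer: Shortest path length: 4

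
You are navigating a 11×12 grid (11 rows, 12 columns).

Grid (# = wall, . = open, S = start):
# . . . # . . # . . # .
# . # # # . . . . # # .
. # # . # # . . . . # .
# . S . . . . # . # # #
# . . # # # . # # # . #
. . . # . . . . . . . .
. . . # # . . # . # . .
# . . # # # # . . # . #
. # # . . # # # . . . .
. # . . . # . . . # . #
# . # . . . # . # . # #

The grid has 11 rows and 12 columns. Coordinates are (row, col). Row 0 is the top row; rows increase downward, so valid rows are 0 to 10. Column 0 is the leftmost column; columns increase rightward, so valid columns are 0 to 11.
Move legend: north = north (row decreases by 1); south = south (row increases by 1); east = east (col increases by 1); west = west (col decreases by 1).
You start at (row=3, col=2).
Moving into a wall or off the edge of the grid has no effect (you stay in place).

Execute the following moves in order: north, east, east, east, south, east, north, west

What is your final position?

Start: (row=3, col=2)
  north (north): blocked, stay at (row=3, col=2)
  east (east): (row=3, col=2) -> (row=3, col=3)
  east (east): (row=3, col=3) -> (row=3, col=4)
  east (east): (row=3, col=4) -> (row=3, col=5)
  south (south): blocked, stay at (row=3, col=5)
  east (east): (row=3, col=5) -> (row=3, col=6)
  north (north): (row=3, col=6) -> (row=2, col=6)
  west (west): blocked, stay at (row=2, col=6)
Final: (row=2, col=6)

Answer: Final position: (row=2, col=6)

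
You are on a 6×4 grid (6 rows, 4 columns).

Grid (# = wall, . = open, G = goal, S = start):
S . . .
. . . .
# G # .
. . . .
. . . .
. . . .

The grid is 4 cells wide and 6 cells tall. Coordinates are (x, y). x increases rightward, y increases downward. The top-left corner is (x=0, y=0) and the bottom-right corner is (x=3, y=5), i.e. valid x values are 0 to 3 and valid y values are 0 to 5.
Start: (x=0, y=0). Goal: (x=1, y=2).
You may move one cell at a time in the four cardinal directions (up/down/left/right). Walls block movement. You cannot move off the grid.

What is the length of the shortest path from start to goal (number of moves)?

BFS from (x=0, y=0) until reaching (x=1, y=2):
  Distance 0: (x=0, y=0)
  Distance 1: (x=1, y=0), (x=0, y=1)
  Distance 2: (x=2, y=0), (x=1, y=1)
  Distance 3: (x=3, y=0), (x=2, y=1), (x=1, y=2)  <- goal reached here
One shortest path (3 moves): (x=0, y=0) -> (x=1, y=0) -> (x=1, y=1) -> (x=1, y=2)

Answer: Shortest path length: 3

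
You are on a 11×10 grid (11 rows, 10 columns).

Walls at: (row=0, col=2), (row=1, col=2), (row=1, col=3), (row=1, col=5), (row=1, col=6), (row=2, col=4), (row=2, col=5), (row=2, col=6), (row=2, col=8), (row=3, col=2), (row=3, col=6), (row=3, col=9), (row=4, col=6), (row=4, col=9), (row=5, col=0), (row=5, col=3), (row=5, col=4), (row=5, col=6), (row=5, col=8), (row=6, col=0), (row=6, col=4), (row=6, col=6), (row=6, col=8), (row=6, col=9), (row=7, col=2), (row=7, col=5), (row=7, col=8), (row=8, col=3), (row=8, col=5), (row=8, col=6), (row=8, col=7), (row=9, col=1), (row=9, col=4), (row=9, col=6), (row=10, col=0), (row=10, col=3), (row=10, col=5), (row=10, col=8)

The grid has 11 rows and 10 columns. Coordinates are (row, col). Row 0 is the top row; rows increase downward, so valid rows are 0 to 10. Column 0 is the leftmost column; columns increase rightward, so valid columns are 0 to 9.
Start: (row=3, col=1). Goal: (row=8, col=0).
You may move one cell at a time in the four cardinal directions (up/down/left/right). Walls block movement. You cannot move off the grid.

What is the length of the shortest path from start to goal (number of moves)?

BFS from (row=3, col=1) until reaching (row=8, col=0):
  Distance 0: (row=3, col=1)
  Distance 1: (row=2, col=1), (row=3, col=0), (row=4, col=1)
  Distance 2: (row=1, col=1), (row=2, col=0), (row=2, col=2), (row=4, col=0), (row=4, col=2), (row=5, col=1)
  Distance 3: (row=0, col=1), (row=1, col=0), (row=2, col=3), (row=4, col=3), (row=5, col=2), (row=6, col=1)
  Distance 4: (row=0, col=0), (row=3, col=3), (row=4, col=4), (row=6, col=2), (row=7, col=1)
  Distance 5: (row=3, col=4), (row=4, col=5), (row=6, col=3), (row=7, col=0), (row=8, col=1)
  Distance 6: (row=3, col=5), (row=5, col=5), (row=7, col=3), (row=8, col=0), (row=8, col=2)  <- goal reached here
One shortest path (6 moves): (row=3, col=1) -> (row=4, col=1) -> (row=5, col=1) -> (row=6, col=1) -> (row=7, col=1) -> (row=7, col=0) -> (row=8, col=0)

Answer: Shortest path length: 6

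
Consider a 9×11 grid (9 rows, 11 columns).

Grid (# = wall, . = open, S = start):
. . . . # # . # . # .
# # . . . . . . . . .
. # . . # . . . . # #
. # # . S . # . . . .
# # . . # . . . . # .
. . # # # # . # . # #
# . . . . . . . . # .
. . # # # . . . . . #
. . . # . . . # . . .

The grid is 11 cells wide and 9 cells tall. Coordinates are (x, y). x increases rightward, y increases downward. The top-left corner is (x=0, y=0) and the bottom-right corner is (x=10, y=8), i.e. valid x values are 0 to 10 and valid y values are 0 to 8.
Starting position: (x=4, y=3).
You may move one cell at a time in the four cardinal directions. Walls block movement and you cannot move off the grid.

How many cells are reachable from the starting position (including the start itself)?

Answer: Reachable cells: 64

Derivation:
BFS flood-fill from (x=4, y=3):
  Distance 0: (x=4, y=3)
  Distance 1: (x=3, y=3), (x=5, y=3)
  Distance 2: (x=3, y=2), (x=5, y=2), (x=3, y=4), (x=5, y=4)
  Distance 3: (x=3, y=1), (x=5, y=1), (x=2, y=2), (x=6, y=2), (x=2, y=4), (x=6, y=4)
  Distance 4: (x=3, y=0), (x=2, y=1), (x=4, y=1), (x=6, y=1), (x=7, y=2), (x=7, y=4), (x=6, y=5)
  Distance 5: (x=2, y=0), (x=6, y=0), (x=7, y=1), (x=8, y=2), (x=7, y=3), (x=8, y=4), (x=6, y=6)
  Distance 6: (x=1, y=0), (x=8, y=1), (x=8, y=3), (x=8, y=5), (x=5, y=6), (x=7, y=6), (x=6, y=7)
  Distance 7: (x=0, y=0), (x=8, y=0), (x=9, y=1), (x=9, y=3), (x=4, y=6), (x=8, y=6), (x=5, y=7), (x=7, y=7), (x=6, y=8)
  Distance 8: (x=10, y=1), (x=10, y=3), (x=3, y=6), (x=8, y=7), (x=5, y=8)
  Distance 9: (x=10, y=0), (x=10, y=4), (x=2, y=6), (x=9, y=7), (x=4, y=8), (x=8, y=8)
  Distance 10: (x=1, y=6), (x=9, y=8)
  Distance 11: (x=1, y=5), (x=1, y=7), (x=10, y=8)
  Distance 12: (x=0, y=5), (x=0, y=7), (x=1, y=8)
  Distance 13: (x=0, y=8), (x=2, y=8)
Total reachable: 64 (grid has 67 open cells total)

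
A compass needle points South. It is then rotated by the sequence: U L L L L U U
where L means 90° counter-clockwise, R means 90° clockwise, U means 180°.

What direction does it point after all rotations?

Start: South
  U (U-turn (180°)) -> North
  L (left (90° counter-clockwise)) -> West
  L (left (90° counter-clockwise)) -> South
  L (left (90° counter-clockwise)) -> East
  L (left (90° counter-clockwise)) -> North
  U (U-turn (180°)) -> South
  U (U-turn (180°)) -> North
Final: North

Answer: Final heading: North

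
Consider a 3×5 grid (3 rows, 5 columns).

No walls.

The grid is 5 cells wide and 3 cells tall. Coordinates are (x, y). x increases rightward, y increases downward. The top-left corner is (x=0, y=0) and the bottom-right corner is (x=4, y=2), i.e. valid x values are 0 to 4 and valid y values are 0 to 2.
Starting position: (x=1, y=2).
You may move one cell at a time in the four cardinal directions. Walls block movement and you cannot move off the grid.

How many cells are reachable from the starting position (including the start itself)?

BFS flood-fill from (x=1, y=2):
  Distance 0: (x=1, y=2)
  Distance 1: (x=1, y=1), (x=0, y=2), (x=2, y=2)
  Distance 2: (x=1, y=0), (x=0, y=1), (x=2, y=1), (x=3, y=2)
  Distance 3: (x=0, y=0), (x=2, y=0), (x=3, y=1), (x=4, y=2)
  Distance 4: (x=3, y=0), (x=4, y=1)
  Distance 5: (x=4, y=0)
Total reachable: 15 (grid has 15 open cells total)

Answer: Reachable cells: 15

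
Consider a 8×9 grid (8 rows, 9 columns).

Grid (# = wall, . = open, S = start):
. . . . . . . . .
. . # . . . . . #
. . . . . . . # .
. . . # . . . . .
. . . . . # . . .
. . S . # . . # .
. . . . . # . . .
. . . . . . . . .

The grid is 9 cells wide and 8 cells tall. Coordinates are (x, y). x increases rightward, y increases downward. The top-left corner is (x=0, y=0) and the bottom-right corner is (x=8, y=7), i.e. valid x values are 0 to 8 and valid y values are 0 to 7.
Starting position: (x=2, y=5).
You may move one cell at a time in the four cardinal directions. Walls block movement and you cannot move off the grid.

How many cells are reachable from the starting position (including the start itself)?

Answer: Reachable cells: 64

Derivation:
BFS flood-fill from (x=2, y=5):
  Distance 0: (x=2, y=5)
  Distance 1: (x=2, y=4), (x=1, y=5), (x=3, y=5), (x=2, y=6)
  Distance 2: (x=2, y=3), (x=1, y=4), (x=3, y=4), (x=0, y=5), (x=1, y=6), (x=3, y=6), (x=2, y=7)
  Distance 3: (x=2, y=2), (x=1, y=3), (x=0, y=4), (x=4, y=4), (x=0, y=6), (x=4, y=6), (x=1, y=7), (x=3, y=7)
  Distance 4: (x=1, y=2), (x=3, y=2), (x=0, y=3), (x=4, y=3), (x=0, y=7), (x=4, y=7)
  Distance 5: (x=1, y=1), (x=3, y=1), (x=0, y=2), (x=4, y=2), (x=5, y=3), (x=5, y=7)
  Distance 6: (x=1, y=0), (x=3, y=0), (x=0, y=1), (x=4, y=1), (x=5, y=2), (x=6, y=3), (x=6, y=7)
  Distance 7: (x=0, y=0), (x=2, y=0), (x=4, y=0), (x=5, y=1), (x=6, y=2), (x=7, y=3), (x=6, y=4), (x=6, y=6), (x=7, y=7)
  Distance 8: (x=5, y=0), (x=6, y=1), (x=8, y=3), (x=7, y=4), (x=6, y=5), (x=7, y=6), (x=8, y=7)
  Distance 9: (x=6, y=0), (x=7, y=1), (x=8, y=2), (x=8, y=4), (x=5, y=5), (x=8, y=6)
  Distance 10: (x=7, y=0), (x=8, y=5)
  Distance 11: (x=8, y=0)
Total reachable: 64 (grid has 64 open cells total)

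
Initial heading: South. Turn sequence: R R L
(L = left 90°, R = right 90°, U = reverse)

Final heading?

Start: South
  R (right (90° clockwise)) -> West
  R (right (90° clockwise)) -> North
  L (left (90° counter-clockwise)) -> West
Final: West

Answer: Final heading: West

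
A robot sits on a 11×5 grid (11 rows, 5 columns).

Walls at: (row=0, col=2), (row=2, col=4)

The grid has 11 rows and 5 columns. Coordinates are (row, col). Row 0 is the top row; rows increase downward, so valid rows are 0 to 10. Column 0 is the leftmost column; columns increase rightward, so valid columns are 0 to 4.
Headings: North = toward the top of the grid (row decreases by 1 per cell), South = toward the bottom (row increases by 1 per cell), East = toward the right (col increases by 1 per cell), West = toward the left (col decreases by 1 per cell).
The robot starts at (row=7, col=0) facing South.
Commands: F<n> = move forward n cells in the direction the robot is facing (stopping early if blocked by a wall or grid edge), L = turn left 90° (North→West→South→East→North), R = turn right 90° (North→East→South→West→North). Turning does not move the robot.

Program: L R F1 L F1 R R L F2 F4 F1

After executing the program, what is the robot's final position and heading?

Answer: Final position: (row=10, col=1), facing South

Derivation:
Start: (row=7, col=0), facing South
  L: turn left, now facing East
  R: turn right, now facing South
  F1: move forward 1, now at (row=8, col=0)
  L: turn left, now facing East
  F1: move forward 1, now at (row=8, col=1)
  R: turn right, now facing South
  R: turn right, now facing West
  L: turn left, now facing South
  F2: move forward 2, now at (row=10, col=1)
  F4: move forward 0/4 (blocked), now at (row=10, col=1)
  F1: move forward 0/1 (blocked), now at (row=10, col=1)
Final: (row=10, col=1), facing South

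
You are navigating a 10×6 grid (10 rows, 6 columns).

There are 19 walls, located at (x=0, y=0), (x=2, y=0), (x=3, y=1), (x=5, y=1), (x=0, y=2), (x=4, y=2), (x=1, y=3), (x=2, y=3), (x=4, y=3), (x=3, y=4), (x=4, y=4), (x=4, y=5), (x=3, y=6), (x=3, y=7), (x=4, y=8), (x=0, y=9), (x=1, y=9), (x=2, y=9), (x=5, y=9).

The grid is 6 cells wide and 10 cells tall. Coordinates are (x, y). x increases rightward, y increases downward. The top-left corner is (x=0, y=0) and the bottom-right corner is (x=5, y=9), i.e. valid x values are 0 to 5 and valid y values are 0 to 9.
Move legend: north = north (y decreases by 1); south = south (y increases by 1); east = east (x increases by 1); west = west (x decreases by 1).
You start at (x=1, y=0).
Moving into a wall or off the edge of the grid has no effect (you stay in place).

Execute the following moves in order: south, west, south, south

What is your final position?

Start: (x=1, y=0)
  south (south): (x=1, y=0) -> (x=1, y=1)
  west (west): (x=1, y=1) -> (x=0, y=1)
  south (south): blocked, stay at (x=0, y=1)
  south (south): blocked, stay at (x=0, y=1)
Final: (x=0, y=1)

Answer: Final position: (x=0, y=1)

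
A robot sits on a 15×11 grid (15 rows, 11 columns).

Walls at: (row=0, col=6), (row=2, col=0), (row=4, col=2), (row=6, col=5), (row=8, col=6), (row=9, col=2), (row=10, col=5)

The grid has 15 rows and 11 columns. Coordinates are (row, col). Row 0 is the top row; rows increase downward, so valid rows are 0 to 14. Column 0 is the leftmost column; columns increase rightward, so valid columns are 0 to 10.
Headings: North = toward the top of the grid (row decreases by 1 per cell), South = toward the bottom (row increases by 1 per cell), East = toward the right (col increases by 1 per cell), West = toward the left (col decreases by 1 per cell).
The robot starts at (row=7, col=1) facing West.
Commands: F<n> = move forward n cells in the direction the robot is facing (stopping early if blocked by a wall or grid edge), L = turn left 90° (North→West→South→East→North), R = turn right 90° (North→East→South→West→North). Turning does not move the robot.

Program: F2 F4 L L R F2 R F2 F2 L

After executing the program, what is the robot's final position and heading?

Answer: Final position: (row=9, col=0), facing South

Derivation:
Start: (row=7, col=1), facing West
  F2: move forward 1/2 (blocked), now at (row=7, col=0)
  F4: move forward 0/4 (blocked), now at (row=7, col=0)
  L: turn left, now facing South
  L: turn left, now facing East
  R: turn right, now facing South
  F2: move forward 2, now at (row=9, col=0)
  R: turn right, now facing West
  F2: move forward 0/2 (blocked), now at (row=9, col=0)
  F2: move forward 0/2 (blocked), now at (row=9, col=0)
  L: turn left, now facing South
Final: (row=9, col=0), facing South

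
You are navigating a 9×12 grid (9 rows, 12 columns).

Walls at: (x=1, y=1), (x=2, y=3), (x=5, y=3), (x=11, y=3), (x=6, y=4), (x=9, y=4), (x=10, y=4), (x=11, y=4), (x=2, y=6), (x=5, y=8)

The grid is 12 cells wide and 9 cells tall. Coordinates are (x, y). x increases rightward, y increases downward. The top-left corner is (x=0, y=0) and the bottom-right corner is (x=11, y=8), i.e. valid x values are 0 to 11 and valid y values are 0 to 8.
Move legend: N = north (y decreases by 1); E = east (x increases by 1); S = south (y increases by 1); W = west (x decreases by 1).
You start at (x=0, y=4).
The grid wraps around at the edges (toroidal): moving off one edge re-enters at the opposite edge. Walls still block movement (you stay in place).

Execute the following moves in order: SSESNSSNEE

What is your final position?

Start: (x=0, y=4)
  S (south): (x=0, y=4) -> (x=0, y=5)
  S (south): (x=0, y=5) -> (x=0, y=6)
  E (east): (x=0, y=6) -> (x=1, y=6)
  S (south): (x=1, y=6) -> (x=1, y=7)
  N (north): (x=1, y=7) -> (x=1, y=6)
  S (south): (x=1, y=6) -> (x=1, y=7)
  S (south): (x=1, y=7) -> (x=1, y=8)
  N (north): (x=1, y=8) -> (x=1, y=7)
  E (east): (x=1, y=7) -> (x=2, y=7)
  E (east): (x=2, y=7) -> (x=3, y=7)
Final: (x=3, y=7)

Answer: Final position: (x=3, y=7)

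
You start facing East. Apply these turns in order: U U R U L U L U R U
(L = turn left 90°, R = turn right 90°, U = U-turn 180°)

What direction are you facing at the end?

Start: East
  U (U-turn (180°)) -> West
  U (U-turn (180°)) -> East
  R (right (90° clockwise)) -> South
  U (U-turn (180°)) -> North
  L (left (90° counter-clockwise)) -> West
  U (U-turn (180°)) -> East
  L (left (90° counter-clockwise)) -> North
  U (U-turn (180°)) -> South
  R (right (90° clockwise)) -> West
  U (U-turn (180°)) -> East
Final: East

Answer: Final heading: East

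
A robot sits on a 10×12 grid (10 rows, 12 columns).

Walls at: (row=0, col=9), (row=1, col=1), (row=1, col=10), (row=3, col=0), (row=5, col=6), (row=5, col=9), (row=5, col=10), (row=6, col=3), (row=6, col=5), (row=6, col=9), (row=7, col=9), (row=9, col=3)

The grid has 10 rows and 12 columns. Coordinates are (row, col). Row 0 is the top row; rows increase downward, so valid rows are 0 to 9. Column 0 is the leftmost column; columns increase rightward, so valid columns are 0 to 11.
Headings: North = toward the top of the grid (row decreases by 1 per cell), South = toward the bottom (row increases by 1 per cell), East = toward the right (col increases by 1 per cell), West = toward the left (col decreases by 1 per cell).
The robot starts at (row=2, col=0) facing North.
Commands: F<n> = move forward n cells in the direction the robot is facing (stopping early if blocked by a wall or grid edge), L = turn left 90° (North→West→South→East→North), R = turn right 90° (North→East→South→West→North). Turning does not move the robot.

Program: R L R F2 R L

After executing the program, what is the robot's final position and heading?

Answer: Final position: (row=2, col=2), facing East

Derivation:
Start: (row=2, col=0), facing North
  R: turn right, now facing East
  L: turn left, now facing North
  R: turn right, now facing East
  F2: move forward 2, now at (row=2, col=2)
  R: turn right, now facing South
  L: turn left, now facing East
Final: (row=2, col=2), facing East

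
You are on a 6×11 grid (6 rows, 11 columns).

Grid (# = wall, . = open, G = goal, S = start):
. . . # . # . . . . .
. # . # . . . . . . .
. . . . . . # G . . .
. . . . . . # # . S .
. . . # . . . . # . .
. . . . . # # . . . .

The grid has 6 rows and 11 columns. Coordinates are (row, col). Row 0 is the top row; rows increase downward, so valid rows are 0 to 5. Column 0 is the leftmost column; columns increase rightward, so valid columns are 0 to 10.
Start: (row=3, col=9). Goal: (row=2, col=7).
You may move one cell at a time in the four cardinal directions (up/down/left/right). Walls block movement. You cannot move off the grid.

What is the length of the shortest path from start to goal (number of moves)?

BFS from (row=3, col=9) until reaching (row=2, col=7):
  Distance 0: (row=3, col=9)
  Distance 1: (row=2, col=9), (row=3, col=8), (row=3, col=10), (row=4, col=9)
  Distance 2: (row=1, col=9), (row=2, col=8), (row=2, col=10), (row=4, col=10), (row=5, col=9)
  Distance 3: (row=0, col=9), (row=1, col=8), (row=1, col=10), (row=2, col=7), (row=5, col=8), (row=5, col=10)  <- goal reached here
One shortest path (3 moves): (row=3, col=9) -> (row=3, col=8) -> (row=2, col=8) -> (row=2, col=7)

Answer: Shortest path length: 3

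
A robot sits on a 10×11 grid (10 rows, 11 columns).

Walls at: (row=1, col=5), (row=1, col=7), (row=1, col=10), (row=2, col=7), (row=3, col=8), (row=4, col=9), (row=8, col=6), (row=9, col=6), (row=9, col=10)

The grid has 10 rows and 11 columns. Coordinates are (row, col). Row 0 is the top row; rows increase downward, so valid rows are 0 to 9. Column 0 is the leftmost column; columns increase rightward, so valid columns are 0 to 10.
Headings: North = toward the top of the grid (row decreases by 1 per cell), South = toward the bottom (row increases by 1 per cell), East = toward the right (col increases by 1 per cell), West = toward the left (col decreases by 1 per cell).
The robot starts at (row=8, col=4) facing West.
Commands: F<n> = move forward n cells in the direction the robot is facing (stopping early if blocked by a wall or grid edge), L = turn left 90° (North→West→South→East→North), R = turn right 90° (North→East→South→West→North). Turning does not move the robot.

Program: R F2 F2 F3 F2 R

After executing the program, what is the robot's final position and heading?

Start: (row=8, col=4), facing West
  R: turn right, now facing North
  F2: move forward 2, now at (row=6, col=4)
  F2: move forward 2, now at (row=4, col=4)
  F3: move forward 3, now at (row=1, col=4)
  F2: move forward 1/2 (blocked), now at (row=0, col=4)
  R: turn right, now facing East
Final: (row=0, col=4), facing East

Answer: Final position: (row=0, col=4), facing East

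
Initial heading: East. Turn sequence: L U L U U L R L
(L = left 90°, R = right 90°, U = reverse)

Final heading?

Answer: Final heading: North

Derivation:
Start: East
  L (left (90° counter-clockwise)) -> North
  U (U-turn (180°)) -> South
  L (left (90° counter-clockwise)) -> East
  U (U-turn (180°)) -> West
  U (U-turn (180°)) -> East
  L (left (90° counter-clockwise)) -> North
  R (right (90° clockwise)) -> East
  L (left (90° counter-clockwise)) -> North
Final: North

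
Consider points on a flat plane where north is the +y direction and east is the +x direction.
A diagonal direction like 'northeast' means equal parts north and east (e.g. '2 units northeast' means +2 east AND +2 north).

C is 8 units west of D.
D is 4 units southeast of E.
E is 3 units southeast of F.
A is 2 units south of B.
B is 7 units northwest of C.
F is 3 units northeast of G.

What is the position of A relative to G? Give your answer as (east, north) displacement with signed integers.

Place G at the origin (east=0, north=0).
  F is 3 units northeast of G: delta (east=+3, north=+3); F at (east=3, north=3).
  E is 3 units southeast of F: delta (east=+3, north=-3); E at (east=6, north=0).
  D is 4 units southeast of E: delta (east=+4, north=-4); D at (east=10, north=-4).
  C is 8 units west of D: delta (east=-8, north=+0); C at (east=2, north=-4).
  B is 7 units northwest of C: delta (east=-7, north=+7); B at (east=-5, north=3).
  A is 2 units south of B: delta (east=+0, north=-2); A at (east=-5, north=1).
Therefore A relative to G: (east=-5, north=1).

Answer: A is at (east=-5, north=1) relative to G.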